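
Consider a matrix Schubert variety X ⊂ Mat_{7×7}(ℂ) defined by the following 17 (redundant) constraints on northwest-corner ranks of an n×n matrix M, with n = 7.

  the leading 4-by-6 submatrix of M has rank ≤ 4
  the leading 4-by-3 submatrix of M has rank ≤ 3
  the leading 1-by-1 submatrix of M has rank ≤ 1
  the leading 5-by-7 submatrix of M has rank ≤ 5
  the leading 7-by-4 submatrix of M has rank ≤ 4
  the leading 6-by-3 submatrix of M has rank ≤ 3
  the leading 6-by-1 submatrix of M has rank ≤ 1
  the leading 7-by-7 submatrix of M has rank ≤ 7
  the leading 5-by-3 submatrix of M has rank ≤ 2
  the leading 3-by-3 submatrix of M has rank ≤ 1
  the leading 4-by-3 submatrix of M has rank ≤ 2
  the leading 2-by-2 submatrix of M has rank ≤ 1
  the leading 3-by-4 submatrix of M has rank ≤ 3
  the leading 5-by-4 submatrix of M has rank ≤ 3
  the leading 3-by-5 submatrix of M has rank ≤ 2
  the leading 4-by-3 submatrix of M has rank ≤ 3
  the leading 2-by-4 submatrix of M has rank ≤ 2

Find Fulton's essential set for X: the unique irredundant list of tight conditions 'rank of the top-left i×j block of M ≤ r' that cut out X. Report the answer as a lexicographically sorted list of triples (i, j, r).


Propagating the 17 rank bounds to every northwest block:

  i=1: 1, 1, 1, 1, 1, 1, 1
  i=2: 1, 1, 1, 2, 2, 2, 2
  i=3: 1, 1, 1, 2, 2, 3, 3
  i=4: 1, 2, 2, 3, 3, 4, 4
  i=5: 1, 2, 2, 3, 4, 5, 5
  i=6: 1, 2, 3, 4, 5, 6, 6
  i=7: 1, 2, 3, 4, 5, 6, 7

the unique w with this rank table is (1, 4, 6, 2, 5, 3, 7).

|D(w)|=6, |Ess(w)|=3:

[(3, 3, 1), (3, 5, 2), (5, 3, 2)]


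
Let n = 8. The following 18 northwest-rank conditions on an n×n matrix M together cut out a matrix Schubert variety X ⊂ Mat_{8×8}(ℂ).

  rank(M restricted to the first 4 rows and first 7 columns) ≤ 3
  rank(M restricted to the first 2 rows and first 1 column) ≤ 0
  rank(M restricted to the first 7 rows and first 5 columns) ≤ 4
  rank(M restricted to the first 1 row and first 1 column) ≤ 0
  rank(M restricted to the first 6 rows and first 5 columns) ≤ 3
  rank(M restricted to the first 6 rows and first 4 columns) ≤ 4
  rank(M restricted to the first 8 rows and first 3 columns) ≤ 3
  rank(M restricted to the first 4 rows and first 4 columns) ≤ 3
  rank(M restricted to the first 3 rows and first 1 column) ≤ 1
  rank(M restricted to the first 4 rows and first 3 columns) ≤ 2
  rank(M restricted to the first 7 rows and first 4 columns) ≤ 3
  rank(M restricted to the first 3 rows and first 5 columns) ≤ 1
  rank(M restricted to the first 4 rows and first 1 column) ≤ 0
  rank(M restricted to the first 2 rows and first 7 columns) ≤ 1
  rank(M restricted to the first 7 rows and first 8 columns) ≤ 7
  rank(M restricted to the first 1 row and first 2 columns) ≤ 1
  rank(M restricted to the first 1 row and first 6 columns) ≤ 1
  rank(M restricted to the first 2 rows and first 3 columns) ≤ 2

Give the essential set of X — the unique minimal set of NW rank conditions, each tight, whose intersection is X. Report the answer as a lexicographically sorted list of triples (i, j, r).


The tightest implied rank at each (i,j), from the 18 conditions:

  R[1]: 0, 1, 1, 1, 1, 1, 1, 1
  R[2]: 0, 1, 1, 1, 1, 1, 1, 2
  R[3]: 0, 1, 1, 1, 1, 2, 2, 3
  R[4]: 0, 1, 2, 2, 2, 3, 3, 4
  R[5]: 1, 2, 3, 3, 3, 4, 4, 5
  R[6]: 1, 2, 3, 3, 3, 4, 5, 6
  R[7]: 1, 2, 3, 3, 4, 5, 6, 7
  R[8]: 1, 2, 3, 4, 5, 6, 7, 8

so w = (2, 8, 6, 3, 1, 7, 5, 4).

Fulton essential set (5 of the 15 Rothe cells):

[(2, 7, 1), (3, 5, 1), (4, 1, 0), (6, 5, 3), (7, 4, 3)]


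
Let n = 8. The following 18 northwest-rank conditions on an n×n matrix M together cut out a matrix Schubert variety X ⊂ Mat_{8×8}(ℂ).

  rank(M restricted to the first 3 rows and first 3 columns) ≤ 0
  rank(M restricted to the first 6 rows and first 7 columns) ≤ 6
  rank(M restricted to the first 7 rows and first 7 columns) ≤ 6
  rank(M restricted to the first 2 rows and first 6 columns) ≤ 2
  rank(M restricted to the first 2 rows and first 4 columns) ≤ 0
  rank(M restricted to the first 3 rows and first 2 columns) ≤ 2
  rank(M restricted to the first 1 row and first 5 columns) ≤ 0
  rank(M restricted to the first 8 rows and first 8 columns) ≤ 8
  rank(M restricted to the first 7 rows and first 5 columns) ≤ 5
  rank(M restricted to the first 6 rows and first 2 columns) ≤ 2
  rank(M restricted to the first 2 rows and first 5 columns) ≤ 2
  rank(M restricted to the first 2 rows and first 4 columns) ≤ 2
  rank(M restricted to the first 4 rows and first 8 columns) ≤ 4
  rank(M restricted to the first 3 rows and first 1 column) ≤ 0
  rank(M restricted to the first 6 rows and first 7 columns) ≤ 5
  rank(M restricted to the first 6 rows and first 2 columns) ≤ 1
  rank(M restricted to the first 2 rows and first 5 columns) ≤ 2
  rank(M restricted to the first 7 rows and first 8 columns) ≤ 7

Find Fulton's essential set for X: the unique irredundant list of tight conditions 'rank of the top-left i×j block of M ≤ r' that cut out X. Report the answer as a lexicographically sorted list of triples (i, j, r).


Reconstructing r_w from the 18 given conditions:

  R[1]: 0, 0, 0, 0, 0, 1, 1, 1
  R[2]: 0, 0, 0, 0, 1, 2, 2, 2
  R[3]: 0, 0, 0, 1, 2, 3, 3, 3
  R[4]: 1, 1, 1, 2, 3, 4, 4, 4
  R[5]: 1, 1, 2, 3, 4, 5, 5, 5
  R[6]: 1, 1, 2, 3, 4, 5, 5, 6
  R[7]: 1, 2, 3, 4, 5, 6, 6, 7
  R[8]: 1, 2, 3, 4, 5, 6, 7, 8

second differences of R give the permutation w = (6, 5, 4, 1, 3, 8, 2, 7).

5 SE-corners of the 15-cell Rothe diagram give Ess(w):

[(1, 5, 0), (2, 4, 0), (3, 3, 0), (6, 2, 1), (6, 7, 5)]


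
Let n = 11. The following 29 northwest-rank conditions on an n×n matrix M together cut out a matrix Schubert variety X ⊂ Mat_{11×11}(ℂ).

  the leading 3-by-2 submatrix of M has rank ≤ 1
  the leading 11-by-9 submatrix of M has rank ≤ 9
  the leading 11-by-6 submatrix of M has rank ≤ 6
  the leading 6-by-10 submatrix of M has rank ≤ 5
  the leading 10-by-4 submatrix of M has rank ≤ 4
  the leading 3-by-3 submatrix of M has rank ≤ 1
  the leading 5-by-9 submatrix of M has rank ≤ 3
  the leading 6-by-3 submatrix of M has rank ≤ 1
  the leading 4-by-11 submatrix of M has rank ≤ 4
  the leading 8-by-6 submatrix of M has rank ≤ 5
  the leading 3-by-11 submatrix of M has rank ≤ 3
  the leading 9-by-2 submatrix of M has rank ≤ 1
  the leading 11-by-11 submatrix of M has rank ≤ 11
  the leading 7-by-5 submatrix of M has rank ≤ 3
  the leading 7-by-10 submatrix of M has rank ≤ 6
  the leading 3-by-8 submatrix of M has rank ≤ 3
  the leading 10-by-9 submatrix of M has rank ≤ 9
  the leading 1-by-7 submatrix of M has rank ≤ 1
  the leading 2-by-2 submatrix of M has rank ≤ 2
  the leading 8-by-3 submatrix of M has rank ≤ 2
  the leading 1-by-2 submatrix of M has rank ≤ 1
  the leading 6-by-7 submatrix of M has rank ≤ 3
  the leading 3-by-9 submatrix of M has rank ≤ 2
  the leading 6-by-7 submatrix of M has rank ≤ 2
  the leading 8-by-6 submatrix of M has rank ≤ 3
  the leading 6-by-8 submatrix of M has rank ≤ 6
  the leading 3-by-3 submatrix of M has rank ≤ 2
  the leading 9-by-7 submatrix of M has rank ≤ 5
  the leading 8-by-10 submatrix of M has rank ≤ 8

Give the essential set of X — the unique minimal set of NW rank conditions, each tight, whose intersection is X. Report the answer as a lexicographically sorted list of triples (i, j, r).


The tightest implied rank at each (i,j), from the 29 conditions:

  R[1]: 1 1 1 1 1 1 1 1 1 1 1
  R[2]: 1 1 1 2 2 2 2 2 2 2 2
  R[3]: 1 1 1 2 2 2 2 2 2 3 3
  R[4]: 1 1 1 2 2 2 2 3 3 4 4
  R[5]: 1 1 1 2 2 2 2 3 3 4 5
  R[6]: 1 1 1 2 2 2 2 3 4 5 6
  R[7]: 1 1 2 3 3 3 3 4 5 6 7
  R[8]: 1 1 2 3 3 3 4 5 6 7 8
  R[9]: 1 1 2 3 4 4 5 6 7 8 9
  R[10]: 1 2 3 4 5 5 6 7 8 9 10
  R[11]: 1 2 3 4 5 6 7 8 9 10 11

giving w = (1, 4, 10, 8, 11, 9, 3, 7, 5, 2, 6) via Δ²R.

Rothe diagram D(w) (30 cells), 6 SE-corners (essential conditions):

[(3, 9, 2), (5, 9, 3), (6, 3, 1), (6, 7, 2), (8, 6, 3), (9, 2, 1)]


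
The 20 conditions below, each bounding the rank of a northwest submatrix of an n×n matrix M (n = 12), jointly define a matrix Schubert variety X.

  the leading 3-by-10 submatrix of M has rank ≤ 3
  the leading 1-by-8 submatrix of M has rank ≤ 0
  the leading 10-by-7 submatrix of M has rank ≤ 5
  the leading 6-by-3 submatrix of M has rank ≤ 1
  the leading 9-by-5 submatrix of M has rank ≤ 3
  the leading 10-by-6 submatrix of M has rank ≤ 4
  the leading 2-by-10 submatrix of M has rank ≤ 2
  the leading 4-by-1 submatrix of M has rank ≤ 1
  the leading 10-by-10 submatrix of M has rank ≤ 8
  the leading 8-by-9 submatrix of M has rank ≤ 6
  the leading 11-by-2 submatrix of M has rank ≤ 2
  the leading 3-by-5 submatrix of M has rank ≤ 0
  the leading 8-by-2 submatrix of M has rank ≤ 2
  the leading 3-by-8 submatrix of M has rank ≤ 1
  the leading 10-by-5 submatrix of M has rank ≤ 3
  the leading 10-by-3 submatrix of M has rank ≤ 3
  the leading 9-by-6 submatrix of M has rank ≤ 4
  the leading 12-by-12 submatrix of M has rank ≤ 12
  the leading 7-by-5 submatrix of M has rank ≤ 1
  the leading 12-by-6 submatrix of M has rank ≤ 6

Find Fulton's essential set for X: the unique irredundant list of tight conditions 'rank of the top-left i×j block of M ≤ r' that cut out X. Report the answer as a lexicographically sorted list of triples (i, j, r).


Reconstructing r_w from the 20 given conditions:

  row 1: 0 0 0 0 0 0 0 0 1 1 1 1
  row 2: 0 0 0 0 0 1 1 1 2 2 2 2
  row 3: 0 0 0 0 0 1 1 1 2 3 3 3
  row 4: 1 1 1 1 1 2 2 2 3 4 4 4
  row 5: 1 1 1 1 1 2 3 3 4 5 5 5
  row 6: 1 1 1 1 1 2 3 4 5 6 6 6
  row 7: 1 1 1 1 1 2 3 4 5 6 7 7
  row 8: 1 2 2 2 2 3 4 5 6 7 8 8
  row 9: 1 2 3 3 3 4 5 6 7 8 9 9
  row 10: 1 2 3 3 3 4 5 6 7 8 9 10
  row 11: 1 2 3 4 4 5 6 7 8 9 10 11
  row 12: 1 2 3 4 5 6 7 8 9 10 11 12

the unique w with this rank table is (9, 6, 10, 1, 7, 8, 11, 2, 3, 12, 4, 5).

ℓ(w)=34; the 5 essential cells (i,j,r):

[(1, 8, 0), (3, 5, 0), (3, 8, 1), (7, 5, 1), (10, 5, 3)]


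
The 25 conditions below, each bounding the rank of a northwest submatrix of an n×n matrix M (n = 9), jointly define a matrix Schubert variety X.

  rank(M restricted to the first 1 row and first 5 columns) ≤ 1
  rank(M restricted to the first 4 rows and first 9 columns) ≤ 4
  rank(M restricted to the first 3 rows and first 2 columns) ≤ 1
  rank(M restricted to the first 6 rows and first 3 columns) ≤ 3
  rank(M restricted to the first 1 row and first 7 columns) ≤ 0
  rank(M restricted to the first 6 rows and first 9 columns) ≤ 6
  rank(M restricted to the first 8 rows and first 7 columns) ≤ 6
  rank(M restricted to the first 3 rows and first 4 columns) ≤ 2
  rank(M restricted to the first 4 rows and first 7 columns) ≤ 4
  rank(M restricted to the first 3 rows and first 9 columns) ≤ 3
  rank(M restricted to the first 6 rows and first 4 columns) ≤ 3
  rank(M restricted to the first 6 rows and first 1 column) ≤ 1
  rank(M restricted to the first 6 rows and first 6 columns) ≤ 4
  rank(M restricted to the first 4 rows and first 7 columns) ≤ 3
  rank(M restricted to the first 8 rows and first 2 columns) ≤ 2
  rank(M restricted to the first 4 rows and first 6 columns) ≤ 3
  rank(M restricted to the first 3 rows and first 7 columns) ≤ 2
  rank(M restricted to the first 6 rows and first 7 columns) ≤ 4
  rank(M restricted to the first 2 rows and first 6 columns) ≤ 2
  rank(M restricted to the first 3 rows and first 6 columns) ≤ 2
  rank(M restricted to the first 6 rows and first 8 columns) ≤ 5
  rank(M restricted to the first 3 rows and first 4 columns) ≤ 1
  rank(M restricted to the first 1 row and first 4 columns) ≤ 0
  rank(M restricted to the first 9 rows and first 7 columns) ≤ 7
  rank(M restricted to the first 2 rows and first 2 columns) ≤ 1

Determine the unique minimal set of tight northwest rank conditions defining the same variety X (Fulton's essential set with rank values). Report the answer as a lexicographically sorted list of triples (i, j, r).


Recovering R(i,j) via the rank-extension bound from the 25 conditions:

  0 | 0 | 0 | 0 | 0 | 0 | 0 | 1 | 1
  1 | 1 | 1 | 1 | 1 | 1 | 1 | 2 | 2
  1 | 1 | 1 | 1 | 2 | 2 | 2 | 3 | 3
  1 | 2 | 2 | 2 | 3 | 3 | 3 | 4 | 4
  1 | 2 | 3 | 3 | 4 | 4 | 4 | 5 | 5
  1 | 2 | 3 | 3 | 4 | 4 | 4 | 5 | 6
  1 | 2 | 3 | 4 | 5 | 5 | 5 | 6 | 7
  1 | 2 | 3 | 4 | 5 | 6 | 6 | 7 | 8
  1 | 2 | 3 | 4 | 5 | 6 | 7 | 8 | 9

reading off 1-entries of Δ²R: w = (8, 1, 5, 2, 3, 9, 4, 6, 7).

4 SE-corners of the 13-cell Rothe diagram give Ess(w):

[(1, 7, 0), (3, 4, 1), (6, 4, 3), (6, 7, 4)]


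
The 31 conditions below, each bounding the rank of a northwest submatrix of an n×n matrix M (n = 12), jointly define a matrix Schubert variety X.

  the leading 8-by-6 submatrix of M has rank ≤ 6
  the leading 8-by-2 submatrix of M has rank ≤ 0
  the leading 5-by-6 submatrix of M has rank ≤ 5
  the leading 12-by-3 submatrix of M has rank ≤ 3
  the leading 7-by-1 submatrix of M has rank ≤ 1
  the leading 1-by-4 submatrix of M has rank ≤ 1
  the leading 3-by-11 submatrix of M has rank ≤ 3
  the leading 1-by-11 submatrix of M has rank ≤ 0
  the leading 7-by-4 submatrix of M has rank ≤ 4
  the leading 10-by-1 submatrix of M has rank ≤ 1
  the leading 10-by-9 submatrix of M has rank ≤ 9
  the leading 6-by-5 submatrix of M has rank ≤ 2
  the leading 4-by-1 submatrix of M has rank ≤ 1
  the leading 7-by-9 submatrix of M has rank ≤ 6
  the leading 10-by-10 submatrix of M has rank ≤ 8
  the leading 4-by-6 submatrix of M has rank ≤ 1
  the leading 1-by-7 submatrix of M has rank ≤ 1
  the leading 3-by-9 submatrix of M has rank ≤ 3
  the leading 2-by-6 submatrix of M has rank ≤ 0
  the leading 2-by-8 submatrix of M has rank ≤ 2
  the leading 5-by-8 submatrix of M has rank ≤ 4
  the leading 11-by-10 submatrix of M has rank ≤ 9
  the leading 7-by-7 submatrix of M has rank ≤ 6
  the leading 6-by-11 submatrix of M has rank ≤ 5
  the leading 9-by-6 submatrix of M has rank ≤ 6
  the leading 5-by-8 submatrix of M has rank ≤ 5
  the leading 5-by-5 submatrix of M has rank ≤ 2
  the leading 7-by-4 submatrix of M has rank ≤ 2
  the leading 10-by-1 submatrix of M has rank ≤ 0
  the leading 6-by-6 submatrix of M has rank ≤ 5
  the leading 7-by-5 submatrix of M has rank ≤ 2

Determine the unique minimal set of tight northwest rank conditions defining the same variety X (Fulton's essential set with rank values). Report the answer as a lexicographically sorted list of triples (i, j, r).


Computing R[i][j] = min implied NW-rank bound (n=12, 31 conditions):

  row 1: 0 | 0 | 0 | 0 | 0 | 0 | 0 | 0 | 0 | 0 | 0 | 1
  row 2: 0 | 0 | 0 | 0 | 0 | 0 | 1 | 1 | 1 | 1 | 1 | 2
  row 3: 0 | 0 | 1 | 1 | 1 | 1 | 2 | 2 | 2 | 2 | 2 | 3
  row 4: 0 | 0 | 1 | 1 | 1 | 1 | 2 | 3 | 3 | 3 | 3 | 4
  row 5: 0 | 0 | 1 | 2 | 2 | 2 | 3 | 4 | 4 | 4 | 4 | 5
  row 6: 0 | 0 | 1 | 2 | 2 | 3 | 4 | 5 | 5 | 5 | 5 | 6
  row 7: 0 | 0 | 1 | 2 | 2 | 3 | 4 | 5 | 6 | 6 | 6 | 7
  row 8: 0 | 0 | 1 | 2 | 3 | 4 | 5 | 6 | 7 | 7 | 7 | 8
  row 9: 0 | 1 | 2 | 3 | 4 | 5 | 6 | 7 | 8 | 8 | 8 | 9
  row 10: 0 | 1 | 2 | 3 | 4 | 5 | 6 | 7 | 8 | 8 | 9 | 10
  row 11: 1 | 2 | 3 | 4 | 5 | 6 | 7 | 8 | 9 | 9 | 10 | 11
  row 12: 1 | 2 | 3 | 4 | 5 | 6 | 7 | 8 | 9 | 10 | 11 | 12

second differences of R give the permutation w = (12, 7, 3, 8, 4, 6, 9, 5, 2, 11, 1, 10).

|D(w)|=37, |Ess(w)|=7:

[(1, 11, 0), (2, 6, 0), (4, 6, 1), (7, 5, 2), (8, 2, 0), (10, 1, 0), (10, 10, 8)]


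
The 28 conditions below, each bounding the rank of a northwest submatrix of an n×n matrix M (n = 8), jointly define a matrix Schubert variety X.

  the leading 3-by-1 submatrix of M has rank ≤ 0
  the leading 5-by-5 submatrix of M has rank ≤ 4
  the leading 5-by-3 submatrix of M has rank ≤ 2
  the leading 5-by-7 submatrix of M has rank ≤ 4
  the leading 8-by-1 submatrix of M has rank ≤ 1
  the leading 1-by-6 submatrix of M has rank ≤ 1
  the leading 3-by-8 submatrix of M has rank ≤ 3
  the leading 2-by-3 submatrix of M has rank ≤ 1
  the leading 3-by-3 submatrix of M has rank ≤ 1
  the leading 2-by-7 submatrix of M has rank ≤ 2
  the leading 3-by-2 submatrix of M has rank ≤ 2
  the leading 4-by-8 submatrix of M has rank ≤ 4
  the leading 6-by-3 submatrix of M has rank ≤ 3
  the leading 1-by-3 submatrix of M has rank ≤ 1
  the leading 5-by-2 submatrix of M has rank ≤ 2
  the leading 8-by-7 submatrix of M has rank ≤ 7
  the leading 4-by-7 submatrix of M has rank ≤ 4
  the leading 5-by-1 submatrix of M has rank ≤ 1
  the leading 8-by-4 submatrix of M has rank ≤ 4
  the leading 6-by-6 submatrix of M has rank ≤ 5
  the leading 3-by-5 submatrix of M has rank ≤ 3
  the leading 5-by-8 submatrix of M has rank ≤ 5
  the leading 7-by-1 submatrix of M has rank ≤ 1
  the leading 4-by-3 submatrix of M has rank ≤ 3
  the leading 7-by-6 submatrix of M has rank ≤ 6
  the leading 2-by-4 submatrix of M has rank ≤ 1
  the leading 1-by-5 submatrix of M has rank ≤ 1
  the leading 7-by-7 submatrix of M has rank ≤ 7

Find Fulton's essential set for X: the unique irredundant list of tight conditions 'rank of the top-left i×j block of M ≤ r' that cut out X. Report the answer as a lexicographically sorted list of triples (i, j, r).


Recovering R(i,j) via the rank-extension bound from the 28 conditions:

  R[1]: 0, 1, 1, 1, 1, 1, 1, 1
  R[2]: 0, 1, 1, 1, 2, 2, 2, 2
  R[3]: 0, 1, 1, 2, 3, 3, 3, 3
  R[4]: 1, 2, 2, 3, 4, 4, 4, 4
  R[5]: 1, 2, 2, 3, 4, 4, 4, 5
  R[6]: 1, 2, 3, 4, 5, 5, 5, 6
  R[7]: 1, 2, 3, 4, 5, 6, 6, 7
  R[8]: 1, 2, 3, 4, 5, 6, 7, 8

the unique w with this rank table is (2, 5, 4, 1, 8, 3, 6, 7).

5 SE-corners of the 9-cell Rothe diagram give Ess(w):

[(2, 4, 1), (3, 1, 0), (3, 3, 1), (5, 3, 2), (5, 7, 4)]


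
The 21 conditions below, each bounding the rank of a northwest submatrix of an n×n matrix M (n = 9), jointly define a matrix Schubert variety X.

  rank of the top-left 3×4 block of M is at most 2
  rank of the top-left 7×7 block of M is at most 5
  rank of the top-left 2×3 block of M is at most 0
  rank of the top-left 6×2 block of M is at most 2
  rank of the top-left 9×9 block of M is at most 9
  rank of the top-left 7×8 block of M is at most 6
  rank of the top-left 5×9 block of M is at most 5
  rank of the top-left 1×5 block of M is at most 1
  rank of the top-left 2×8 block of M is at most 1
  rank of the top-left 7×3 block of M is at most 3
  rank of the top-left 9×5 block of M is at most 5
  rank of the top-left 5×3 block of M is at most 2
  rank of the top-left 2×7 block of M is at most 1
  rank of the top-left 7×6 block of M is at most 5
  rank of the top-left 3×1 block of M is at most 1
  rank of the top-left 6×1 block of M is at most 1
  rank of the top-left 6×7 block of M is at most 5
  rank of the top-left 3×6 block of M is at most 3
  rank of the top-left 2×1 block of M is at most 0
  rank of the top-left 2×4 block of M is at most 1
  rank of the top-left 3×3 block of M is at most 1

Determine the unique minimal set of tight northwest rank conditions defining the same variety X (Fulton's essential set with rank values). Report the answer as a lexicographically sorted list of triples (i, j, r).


Rank table r_w(9×9) implied by the 21 constraints:

  row 1: 0, 0, 0, 1, 1, 1, 1, 1, 1
  row 2: 0, 0, 0, 1, 1, 1, 1, 1, 2
  row 3: 1, 1, 1, 2, 2, 2, 2, 2, 3
  row 4: 1, 2, 2, 3, 3, 3, 3, 3, 4
  row 5: 1, 2, 2, 3, 4, 4, 4, 4, 5
  row 6: 1, 2, 3, 4, 5, 5, 5, 5, 6
  row 7: 1, 2, 3, 4, 5, 5, 5, 6, 7
  row 8: 1, 2, 3, 4, 5, 6, 6, 7, 8
  row 9: 1, 2, 3, 4, 5, 6, 7, 8, 9

second differences of R give the permutation w = (4, 9, 1, 2, 5, 3, 8, 6, 7).

ℓ(w)=13; the 4 essential cells (i,j,r):

[(2, 3, 0), (2, 8, 1), (5, 3, 2), (7, 7, 5)]


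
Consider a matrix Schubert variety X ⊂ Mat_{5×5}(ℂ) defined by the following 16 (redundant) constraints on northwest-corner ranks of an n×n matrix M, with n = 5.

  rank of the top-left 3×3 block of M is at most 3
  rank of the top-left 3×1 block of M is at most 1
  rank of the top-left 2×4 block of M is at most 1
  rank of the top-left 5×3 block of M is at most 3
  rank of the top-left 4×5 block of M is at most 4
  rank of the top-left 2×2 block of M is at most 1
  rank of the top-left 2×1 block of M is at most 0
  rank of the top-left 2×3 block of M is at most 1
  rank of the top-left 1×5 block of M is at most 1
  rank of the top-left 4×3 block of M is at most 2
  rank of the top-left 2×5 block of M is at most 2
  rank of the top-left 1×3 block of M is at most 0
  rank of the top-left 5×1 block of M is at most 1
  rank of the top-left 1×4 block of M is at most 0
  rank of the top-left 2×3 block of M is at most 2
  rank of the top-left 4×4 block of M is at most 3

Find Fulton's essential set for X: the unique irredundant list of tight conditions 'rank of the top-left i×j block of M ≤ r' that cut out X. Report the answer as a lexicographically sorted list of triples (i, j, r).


Computing R[i][j] = min implied NW-rank bound (n=5, 16 conditions):

  i=1: 0  0  0  0  1
  i=2: 0  1  1  1  2
  i=3: 1  2  2  2  3
  i=4: 1  2  2  3  4
  i=5: 1  2  3  4  5

hence w(1..5) = (5, 2, 1, 4, 3).

Rothe diagram D(w) (6 cells), 3 SE-corners (essential conditions):

[(1, 4, 0), (2, 1, 0), (4, 3, 2)]


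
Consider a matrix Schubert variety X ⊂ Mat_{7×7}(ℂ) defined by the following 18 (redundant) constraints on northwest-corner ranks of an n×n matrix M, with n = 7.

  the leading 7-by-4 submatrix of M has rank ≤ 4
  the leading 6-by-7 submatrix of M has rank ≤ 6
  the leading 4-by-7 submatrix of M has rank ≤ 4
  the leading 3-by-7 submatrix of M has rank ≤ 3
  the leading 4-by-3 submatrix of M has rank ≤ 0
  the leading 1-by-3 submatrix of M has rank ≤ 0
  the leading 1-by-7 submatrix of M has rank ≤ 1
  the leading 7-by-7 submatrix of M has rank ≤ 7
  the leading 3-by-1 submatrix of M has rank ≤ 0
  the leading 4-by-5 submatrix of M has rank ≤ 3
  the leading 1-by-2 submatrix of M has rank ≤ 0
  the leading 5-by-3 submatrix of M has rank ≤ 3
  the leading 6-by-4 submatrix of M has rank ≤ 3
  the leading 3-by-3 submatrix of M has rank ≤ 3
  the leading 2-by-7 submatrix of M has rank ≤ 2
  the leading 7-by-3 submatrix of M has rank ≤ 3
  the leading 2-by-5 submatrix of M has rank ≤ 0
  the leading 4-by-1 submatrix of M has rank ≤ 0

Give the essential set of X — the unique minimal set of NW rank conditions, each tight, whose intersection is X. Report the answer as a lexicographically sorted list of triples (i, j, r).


Computing R[i][j] = min implied NW-rank bound (n=7, 18 conditions):

  R[1]: 0, 0, 0, 0, 0, 1, 1
  R[2]: 0, 0, 0, 0, 0, 1, 2
  R[3]: 0, 0, 0, 1, 1, 2, 3
  R[4]: 0, 0, 0, 1, 2, 3, 4
  R[5]: 1, 1, 1, 2, 3, 4, 5
  R[6]: 1, 2, 2, 3, 4, 5, 6
  R[7]: 1, 2, 3, 4, 5, 6, 7

second differences of R give the permutation w = (6, 7, 4, 5, 1, 2, 3).

|D(w)|=16, |Ess(w)|=2:

[(2, 5, 0), (4, 3, 0)]


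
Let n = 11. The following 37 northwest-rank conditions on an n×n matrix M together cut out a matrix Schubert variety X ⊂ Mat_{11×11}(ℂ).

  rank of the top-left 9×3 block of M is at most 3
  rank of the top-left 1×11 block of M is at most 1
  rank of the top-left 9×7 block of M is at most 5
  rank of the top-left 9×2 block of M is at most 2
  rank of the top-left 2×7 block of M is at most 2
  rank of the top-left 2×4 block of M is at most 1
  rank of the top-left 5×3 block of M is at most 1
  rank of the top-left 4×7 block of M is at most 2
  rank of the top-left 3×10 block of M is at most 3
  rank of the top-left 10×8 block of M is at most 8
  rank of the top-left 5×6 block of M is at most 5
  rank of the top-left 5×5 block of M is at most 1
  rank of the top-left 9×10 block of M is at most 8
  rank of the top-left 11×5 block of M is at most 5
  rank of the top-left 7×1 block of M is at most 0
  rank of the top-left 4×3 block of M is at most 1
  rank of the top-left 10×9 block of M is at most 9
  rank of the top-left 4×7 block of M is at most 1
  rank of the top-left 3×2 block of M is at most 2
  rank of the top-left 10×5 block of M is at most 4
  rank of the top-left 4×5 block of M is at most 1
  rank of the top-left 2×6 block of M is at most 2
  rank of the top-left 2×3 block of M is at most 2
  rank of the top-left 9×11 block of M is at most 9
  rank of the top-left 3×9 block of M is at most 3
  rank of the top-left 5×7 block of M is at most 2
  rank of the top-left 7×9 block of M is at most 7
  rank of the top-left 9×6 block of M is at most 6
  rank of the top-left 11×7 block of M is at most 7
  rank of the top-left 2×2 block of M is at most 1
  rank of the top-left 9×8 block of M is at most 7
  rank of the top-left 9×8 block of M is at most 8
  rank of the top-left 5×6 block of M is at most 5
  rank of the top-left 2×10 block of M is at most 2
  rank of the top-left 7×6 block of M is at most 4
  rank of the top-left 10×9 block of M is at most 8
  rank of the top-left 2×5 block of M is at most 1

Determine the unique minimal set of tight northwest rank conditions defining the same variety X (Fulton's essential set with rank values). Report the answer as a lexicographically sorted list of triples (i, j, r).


The tightest implied rank at each (i,j), from the 37 conditions:

  R[1]: 0 1 1 1 1 1 1 1 1 1 1
  R[2]: 0 1 1 1 1 1 1 2 2 2 2
  R[3]: 0 1 1 1 1 1 1 2 3 3 3
  R[4]: 0 1 1 1 1 1 1 2 3 4 4
  R[5]: 0 1 1 1 1 2 2 3 4 5 5
  R[6]: 0 1 2 2 2 3 3 4 5 6 6
  R[7]: 0 1 2 3 3 4 4 5 6 7 7
  R[8]: 1 2 3 4 4 5 5 6 7 8 8
  R[9]: 1 2 3 4 4 5 5 6 7 8 9
  R[10]: 1 2 3 4 4 5 6 7 8 9 10
  R[11]: 1 2 3 4 5 6 7 8 9 10 11

hence w(1..11) = (2, 8, 9, 10, 6, 3, 4, 1, 11, 7, 5).

ℓ(w)=28; the 5 essential cells (i,j,r):

[(4, 7, 1), (5, 5, 1), (7, 1, 0), (9, 7, 5), (10, 5, 4)]


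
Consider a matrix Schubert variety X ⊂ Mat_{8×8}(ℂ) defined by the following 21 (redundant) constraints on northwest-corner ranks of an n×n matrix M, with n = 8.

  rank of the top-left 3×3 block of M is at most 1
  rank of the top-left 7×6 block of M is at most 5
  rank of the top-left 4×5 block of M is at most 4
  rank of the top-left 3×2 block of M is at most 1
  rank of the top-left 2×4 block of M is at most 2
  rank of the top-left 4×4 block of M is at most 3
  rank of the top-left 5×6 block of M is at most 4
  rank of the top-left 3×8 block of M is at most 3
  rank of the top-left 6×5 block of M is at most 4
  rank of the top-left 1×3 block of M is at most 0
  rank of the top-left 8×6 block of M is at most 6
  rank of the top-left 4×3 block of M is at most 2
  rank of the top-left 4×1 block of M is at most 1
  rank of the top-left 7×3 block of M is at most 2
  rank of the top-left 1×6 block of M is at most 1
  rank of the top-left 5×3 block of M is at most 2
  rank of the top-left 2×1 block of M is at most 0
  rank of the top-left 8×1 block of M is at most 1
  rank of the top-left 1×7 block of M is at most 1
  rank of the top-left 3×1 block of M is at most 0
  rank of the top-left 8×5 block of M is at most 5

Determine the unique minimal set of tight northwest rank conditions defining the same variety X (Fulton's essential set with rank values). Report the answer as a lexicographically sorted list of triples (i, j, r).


Reconstructing r_w from the 21 given conditions:

  row 1: 0  0  0  1  1  1  1  1
  row 2: 0  1  1  2  2  2  2  2
  row 3: 0  1  1  2  3  3  3  3
  row 4: 1  2  2  3  4  4  4  4
  row 5: 1  2  2  3  4  4  5  5
  row 6: 1  2  2  3  4  5  6  6
  row 7: 1  2  2  3  4  5  6  7
  row 8: 1  2  3  4  5  6  7  8

giving w = (4, 2, 5, 1, 7, 6, 8, 3) via Δ²R.

|D(w)|=10, |Ess(w)|=5:

[(1, 3, 0), (3, 1, 0), (3, 3, 1), (5, 6, 4), (7, 3, 2)]


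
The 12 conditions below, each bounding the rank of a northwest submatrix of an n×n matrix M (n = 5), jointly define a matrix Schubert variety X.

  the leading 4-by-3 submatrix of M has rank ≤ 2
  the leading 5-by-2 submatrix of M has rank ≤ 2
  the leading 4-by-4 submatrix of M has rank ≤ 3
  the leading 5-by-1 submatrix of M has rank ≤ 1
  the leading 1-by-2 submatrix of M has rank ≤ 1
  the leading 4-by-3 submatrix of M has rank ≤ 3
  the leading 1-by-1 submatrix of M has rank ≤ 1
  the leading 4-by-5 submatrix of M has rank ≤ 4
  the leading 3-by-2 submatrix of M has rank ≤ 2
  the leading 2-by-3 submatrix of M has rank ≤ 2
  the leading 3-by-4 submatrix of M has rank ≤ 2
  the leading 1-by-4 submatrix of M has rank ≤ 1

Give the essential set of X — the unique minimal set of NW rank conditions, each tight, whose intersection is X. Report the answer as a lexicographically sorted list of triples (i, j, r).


Recovering R(i,j) via the rank-extension bound from the 12 conditions:

  i=1: 1 1 1 1 1
  i=2: 1 2 2 2 2
  i=3: 1 2 2 2 3
  i=4: 1 2 2 3 4
  i=5: 1 2 3 4 5

second differences of R give the permutation w = (1, 2, 5, 4, 3).

ℓ(w)=3; the 2 essential cells (i,j,r):

[(3, 4, 2), (4, 3, 2)]


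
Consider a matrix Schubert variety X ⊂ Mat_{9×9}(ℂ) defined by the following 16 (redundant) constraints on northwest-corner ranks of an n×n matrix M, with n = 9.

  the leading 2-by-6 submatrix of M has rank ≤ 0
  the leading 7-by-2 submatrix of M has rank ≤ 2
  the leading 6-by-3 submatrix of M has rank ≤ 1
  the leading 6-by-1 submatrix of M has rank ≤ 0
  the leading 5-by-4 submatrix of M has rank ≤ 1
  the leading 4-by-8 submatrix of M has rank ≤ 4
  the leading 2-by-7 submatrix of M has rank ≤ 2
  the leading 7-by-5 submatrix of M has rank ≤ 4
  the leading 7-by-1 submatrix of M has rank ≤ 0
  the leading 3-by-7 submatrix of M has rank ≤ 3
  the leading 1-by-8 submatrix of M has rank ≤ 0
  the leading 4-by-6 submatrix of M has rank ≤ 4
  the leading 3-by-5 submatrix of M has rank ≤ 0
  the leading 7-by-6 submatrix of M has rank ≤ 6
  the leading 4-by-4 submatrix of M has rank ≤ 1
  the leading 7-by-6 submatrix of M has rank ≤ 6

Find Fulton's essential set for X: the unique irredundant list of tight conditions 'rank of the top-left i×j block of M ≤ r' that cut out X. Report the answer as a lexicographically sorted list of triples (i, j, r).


Propagating the 16 rank bounds to every northwest block:

  R[1]: 0 0 0 0 0 0 0 0 1
  R[2]: 0 0 0 0 0 0 1 1 2
  R[3]: 0 0 0 0 0 1 2 2 3
  R[4]: 0 1 1 1 1 2 3 3 4
  R[5]: 0 1 1 1 2 3 4 4 5
  R[6]: 0 1 1 2 3 4 5 5 6
  R[7]: 0 1 2 3 4 5 6 6 7
  R[8]: 1 2 3 4 5 6 7 7 8
  R[9]: 1 2 3 4 5 6 7 8 9

giving w = (9, 7, 6, 2, 5, 4, 3, 1, 8) via Δ²R.

Rothe diagram D(w) (26 cells), 6 SE-corners (essential conditions):

[(1, 8, 0), (2, 6, 0), (3, 5, 0), (5, 4, 1), (6, 3, 1), (7, 1, 0)]


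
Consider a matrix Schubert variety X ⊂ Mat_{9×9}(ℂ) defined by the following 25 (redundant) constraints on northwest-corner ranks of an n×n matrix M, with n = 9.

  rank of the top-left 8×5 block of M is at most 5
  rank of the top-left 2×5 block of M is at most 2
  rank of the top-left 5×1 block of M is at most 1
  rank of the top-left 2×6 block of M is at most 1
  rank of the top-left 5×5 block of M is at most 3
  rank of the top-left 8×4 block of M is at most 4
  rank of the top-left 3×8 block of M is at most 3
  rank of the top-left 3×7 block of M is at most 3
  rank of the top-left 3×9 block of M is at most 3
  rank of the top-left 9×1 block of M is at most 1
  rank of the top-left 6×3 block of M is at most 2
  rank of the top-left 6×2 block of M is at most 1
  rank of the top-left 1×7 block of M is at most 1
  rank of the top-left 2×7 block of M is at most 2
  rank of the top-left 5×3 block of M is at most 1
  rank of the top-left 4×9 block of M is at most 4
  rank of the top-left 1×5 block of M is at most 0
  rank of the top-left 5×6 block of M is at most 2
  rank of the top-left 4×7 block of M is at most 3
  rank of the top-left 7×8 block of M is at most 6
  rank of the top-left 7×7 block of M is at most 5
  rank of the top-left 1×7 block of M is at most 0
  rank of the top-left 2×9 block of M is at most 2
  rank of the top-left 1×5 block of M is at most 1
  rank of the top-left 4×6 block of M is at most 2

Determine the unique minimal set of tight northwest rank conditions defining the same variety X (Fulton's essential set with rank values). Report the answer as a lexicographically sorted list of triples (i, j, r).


Recovering R(i,j) via the rank-extension bound from the 25 conditions:

  0 | 0 | 0 | 0 | 0 | 0 | 0 | 1 | 1
  1 | 1 | 1 | 1 | 1 | 1 | 1 | 2 | 2
  1 | 1 | 1 | 2 | 2 | 2 | 2 | 3 | 3
  1 | 1 | 1 | 2 | 2 | 2 | 3 | 4 | 4
  1 | 1 | 1 | 2 | 2 | 2 | 3 | 4 | 5
  1 | 1 | 2 | 3 | 3 | 3 | 4 | 5 | 6
  1 | 2 | 3 | 4 | 4 | 4 | 5 | 6 | 7
  1 | 2 | 3 | 4 | 5 | 5 | 6 | 7 | 8
  1 | 2 | 3 | 4 | 5 | 6 | 7 | 8 | 9

hence w(1..9) = (8, 1, 4, 7, 9, 3, 2, 5, 6).

ℓ(w)=18; the 4 essential cells (i,j,r):

[(1, 7, 0), (5, 3, 1), (5, 6, 2), (6, 2, 1)]


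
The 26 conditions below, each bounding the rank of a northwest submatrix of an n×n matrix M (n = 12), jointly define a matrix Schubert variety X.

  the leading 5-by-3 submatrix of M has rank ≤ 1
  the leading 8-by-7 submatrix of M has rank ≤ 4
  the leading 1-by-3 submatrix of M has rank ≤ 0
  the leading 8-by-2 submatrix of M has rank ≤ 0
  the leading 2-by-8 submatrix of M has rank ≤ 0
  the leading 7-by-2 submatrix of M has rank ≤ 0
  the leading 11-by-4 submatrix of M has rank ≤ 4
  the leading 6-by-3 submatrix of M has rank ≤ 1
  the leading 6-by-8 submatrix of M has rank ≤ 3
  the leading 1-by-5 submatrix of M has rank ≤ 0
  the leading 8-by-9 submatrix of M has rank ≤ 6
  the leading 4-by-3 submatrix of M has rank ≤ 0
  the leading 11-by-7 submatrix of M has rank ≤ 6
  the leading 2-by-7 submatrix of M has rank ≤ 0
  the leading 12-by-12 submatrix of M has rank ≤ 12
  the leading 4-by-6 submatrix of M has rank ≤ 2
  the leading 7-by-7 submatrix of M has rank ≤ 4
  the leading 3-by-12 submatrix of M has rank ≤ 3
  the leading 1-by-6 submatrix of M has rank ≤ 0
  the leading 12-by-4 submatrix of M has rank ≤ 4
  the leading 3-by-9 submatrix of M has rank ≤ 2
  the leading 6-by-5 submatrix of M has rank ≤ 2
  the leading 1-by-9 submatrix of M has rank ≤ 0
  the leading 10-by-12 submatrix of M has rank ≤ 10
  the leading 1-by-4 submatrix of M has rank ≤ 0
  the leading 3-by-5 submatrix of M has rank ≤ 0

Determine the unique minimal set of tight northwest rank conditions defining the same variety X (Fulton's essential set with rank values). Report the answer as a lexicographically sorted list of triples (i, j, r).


Reconstructing r_w from the 26 given conditions:

  R[1]: 0 0 0 0 0 0 0 0 0 1 1 1
  R[2]: 0 0 0 0 0 0 0 0 1 2 2 2
  R[3]: 0 0 0 0 0 1 1 1 2 3 3 3
  R[4]: 0 0 0 1 1 2 2 2 3 4 4 4
  R[5]: 0 0 1 2 2 3 3 3 4 5 5 5
  R[6]: 0 0 1 2 2 3 3 3 4 5 6 6
  R[7]: 0 0 1 2 3 4 4 4 5 6 7 7
  R[8]: 0 0 1 2 3 4 4 5 6 7 8 8
  R[9]: 1 1 2 3 4 5 5 6 7 8 9 9
  R[10]: 1 2 3 4 5 6 6 7 8 9 10 10
  R[11]: 1 2 3 4 5 6 6 7 8 9 10 11
  R[12]: 1 2 3 4 5 6 7 8 9 10 11 12

second differences of R give the permutation w = (10, 9, 6, 4, 3, 11, 5, 8, 1, 2, 12, 7).

|D(w)|=38, |Ess(w)|=9:

[(1, 9, 0), (2, 8, 0), (3, 5, 0), (4, 3, 0), (6, 5, 2), (6, 8, 3), (8, 2, 0), (8, 7, 4), (11, 7, 6)]


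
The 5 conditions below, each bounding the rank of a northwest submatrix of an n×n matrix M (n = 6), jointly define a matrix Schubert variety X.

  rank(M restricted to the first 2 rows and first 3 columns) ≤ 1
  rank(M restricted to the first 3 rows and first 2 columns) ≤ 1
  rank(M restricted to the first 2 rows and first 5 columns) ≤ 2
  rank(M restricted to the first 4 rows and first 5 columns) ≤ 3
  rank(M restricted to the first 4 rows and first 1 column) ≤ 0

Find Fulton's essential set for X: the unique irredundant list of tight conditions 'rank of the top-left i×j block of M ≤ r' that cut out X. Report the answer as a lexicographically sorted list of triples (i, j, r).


Rank table r_w(6×6) implied by the 5 constraints:

  i=1: 0  1  1  1  1  1
  i=2: 0  1  1  2  2  2
  i=3: 0  1  2  3  3  3
  i=4: 0  1  2  3  3  4
  i=5: 1  2  3  4  4  5
  i=6: 1  2  3  4  5  6

giving w = (2, 4, 3, 6, 1, 5) via Δ²R.

3 SE-corners of the 6-cell Rothe diagram give Ess(w):

[(2, 3, 1), (4, 1, 0), (4, 5, 3)]


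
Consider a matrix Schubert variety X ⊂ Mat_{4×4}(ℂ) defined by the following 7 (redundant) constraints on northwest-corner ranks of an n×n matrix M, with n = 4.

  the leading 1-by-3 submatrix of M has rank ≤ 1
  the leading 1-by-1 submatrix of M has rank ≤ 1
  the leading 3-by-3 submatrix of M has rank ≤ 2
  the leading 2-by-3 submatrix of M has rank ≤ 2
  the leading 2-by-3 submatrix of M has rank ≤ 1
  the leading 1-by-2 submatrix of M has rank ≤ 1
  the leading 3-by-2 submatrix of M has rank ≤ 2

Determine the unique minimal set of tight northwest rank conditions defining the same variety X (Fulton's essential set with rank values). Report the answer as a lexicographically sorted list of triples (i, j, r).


Rank table r_w(4×4) implied by the 7 constraints:

  1 1 1 1
  1 1 1 2
  1 2 2 3
  1 2 3 4

the unique w with this rank table is (1, 4, 2, 3).

ℓ(w)=2; the 1 essential cell (i,j,r):

[(2, 3, 1)]


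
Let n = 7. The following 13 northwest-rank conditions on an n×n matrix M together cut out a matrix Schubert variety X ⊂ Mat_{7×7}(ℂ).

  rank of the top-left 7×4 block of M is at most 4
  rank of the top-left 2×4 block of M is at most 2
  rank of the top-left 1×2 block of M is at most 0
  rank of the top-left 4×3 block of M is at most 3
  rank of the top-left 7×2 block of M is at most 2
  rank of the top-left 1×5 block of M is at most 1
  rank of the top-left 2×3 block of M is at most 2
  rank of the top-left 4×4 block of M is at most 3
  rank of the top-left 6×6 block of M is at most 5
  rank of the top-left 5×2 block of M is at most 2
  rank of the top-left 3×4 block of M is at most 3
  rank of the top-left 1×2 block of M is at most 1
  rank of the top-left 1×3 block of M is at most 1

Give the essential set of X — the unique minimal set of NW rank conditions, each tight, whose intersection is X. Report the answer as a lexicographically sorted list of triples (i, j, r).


Propagating the 13 rank bounds to every northwest block:

  R[1]: 0, 0, 1, 1, 1, 1, 1
  R[2]: 1, 1, 2, 2, 2, 2, 2
  R[3]: 1, 2, 3, 3, 3, 3, 3
  R[4]: 1, 2, 3, 3, 4, 4, 4
  R[5]: 1, 2, 3, 4, 5, 5, 5
  R[6]: 1, 2, 3, 4, 5, 5, 6
  R[7]: 1, 2, 3, 4, 5, 6, 7

second differences of R give the permutation w = (3, 1, 2, 5, 4, 7, 6).

Rothe diagram D(w) (4 cells), 3 SE-corners (essential conditions):

[(1, 2, 0), (4, 4, 3), (6, 6, 5)]


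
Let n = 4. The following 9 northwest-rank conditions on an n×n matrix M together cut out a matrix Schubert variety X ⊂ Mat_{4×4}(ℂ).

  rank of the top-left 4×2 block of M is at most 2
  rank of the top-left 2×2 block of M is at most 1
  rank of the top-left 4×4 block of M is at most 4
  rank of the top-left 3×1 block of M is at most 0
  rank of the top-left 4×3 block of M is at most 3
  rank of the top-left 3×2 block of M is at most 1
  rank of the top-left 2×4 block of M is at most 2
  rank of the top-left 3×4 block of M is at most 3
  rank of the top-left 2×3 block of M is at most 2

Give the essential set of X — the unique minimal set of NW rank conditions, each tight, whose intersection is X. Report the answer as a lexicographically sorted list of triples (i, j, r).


The tightest implied rank at each (i,j), from the 9 conditions:

  i=1: 0  1  1  1
  i=2: 0  1  2  2
  i=3: 0  1  2  3
  i=4: 1  2  3  4

reading off 1-entries of Δ²R: w = (2, 3, 4, 1).

1 SE-corner of the 3-cell Rothe diagram gives Ess(w):

[(3, 1, 0)]


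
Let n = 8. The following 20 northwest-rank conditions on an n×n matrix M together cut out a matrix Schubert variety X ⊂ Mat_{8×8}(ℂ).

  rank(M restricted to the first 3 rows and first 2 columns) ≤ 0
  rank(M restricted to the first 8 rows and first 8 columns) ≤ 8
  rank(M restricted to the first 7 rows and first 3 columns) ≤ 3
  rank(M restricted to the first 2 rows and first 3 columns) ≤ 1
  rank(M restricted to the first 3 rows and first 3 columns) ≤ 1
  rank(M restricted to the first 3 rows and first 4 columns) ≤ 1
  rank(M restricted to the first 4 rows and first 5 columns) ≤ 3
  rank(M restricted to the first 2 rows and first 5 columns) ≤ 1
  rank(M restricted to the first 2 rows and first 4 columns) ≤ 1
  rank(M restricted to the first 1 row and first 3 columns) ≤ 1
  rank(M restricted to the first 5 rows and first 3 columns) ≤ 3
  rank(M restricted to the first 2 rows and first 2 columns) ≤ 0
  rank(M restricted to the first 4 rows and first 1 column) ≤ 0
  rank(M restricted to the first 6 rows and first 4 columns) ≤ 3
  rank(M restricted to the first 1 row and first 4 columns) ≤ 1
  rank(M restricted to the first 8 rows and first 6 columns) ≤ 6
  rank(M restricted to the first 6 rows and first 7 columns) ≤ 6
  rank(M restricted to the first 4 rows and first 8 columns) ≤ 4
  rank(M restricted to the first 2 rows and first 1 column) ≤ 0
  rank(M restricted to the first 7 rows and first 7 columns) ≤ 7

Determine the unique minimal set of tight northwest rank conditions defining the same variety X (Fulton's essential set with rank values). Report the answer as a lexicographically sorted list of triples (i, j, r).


Propagating the 20 rank bounds to every northwest block:

  0 | 0 | 1 | 1 | 1 | 1 | 1 | 1
  0 | 0 | 1 | 1 | 1 | 2 | 2 | 2
  0 | 0 | 1 | 1 | 2 | 3 | 3 | 3
  0 | 1 | 2 | 2 | 3 | 4 | 4 | 4
  1 | 2 | 3 | 3 | 4 | 5 | 5 | 5
  1 | 2 | 3 | 3 | 4 | 5 | 6 | 6
  1 | 2 | 3 | 4 | 5 | 6 | 7 | 7
  1 | 2 | 3 | 4 | 5 | 6 | 7 | 8

second differences of R give the permutation w = (3, 6, 5, 2, 1, 7, 4, 8).

ℓ(w)=11; the 5 essential cells (i,j,r):

[(2, 5, 1), (3, 2, 0), (3, 4, 1), (4, 1, 0), (6, 4, 3)]
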